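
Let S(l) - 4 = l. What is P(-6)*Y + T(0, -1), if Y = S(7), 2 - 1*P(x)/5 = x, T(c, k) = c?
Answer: 440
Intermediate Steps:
S(l) = 4 + l
P(x) = 10 - 5*x
Y = 11 (Y = 4 + 7 = 11)
P(-6)*Y + T(0, -1) = (10 - 5*(-6))*11 + 0 = (10 + 30)*11 + 0 = 40*11 + 0 = 440 + 0 = 440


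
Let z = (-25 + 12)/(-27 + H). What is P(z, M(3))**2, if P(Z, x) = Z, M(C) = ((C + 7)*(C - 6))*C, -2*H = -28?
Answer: 1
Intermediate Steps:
H = 14 (H = -1/2*(-28) = 14)
z = 1 (z = (-25 + 12)/(-27 + 14) = -13/(-13) = -13*(-1/13) = 1)
M(C) = C*(-6 + C)*(7 + C) (M(C) = ((7 + C)*(-6 + C))*C = ((-6 + C)*(7 + C))*C = C*(-6 + C)*(7 + C))
P(z, M(3))**2 = 1**2 = 1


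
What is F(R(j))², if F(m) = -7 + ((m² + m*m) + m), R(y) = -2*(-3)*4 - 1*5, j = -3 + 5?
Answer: 538756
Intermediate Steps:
j = 2
R(y) = 19 (R(y) = 6*4 - 5 = 24 - 5 = 19)
F(m) = -7 + m + 2*m² (F(m) = -7 + ((m² + m²) + m) = -7 + (2*m² + m) = -7 + (m + 2*m²) = -7 + m + 2*m²)
F(R(j))² = (-7 + 19 + 2*19²)² = (-7 + 19 + 2*361)² = (-7 + 19 + 722)² = 734² = 538756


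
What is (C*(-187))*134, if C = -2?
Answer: 50116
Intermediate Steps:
(C*(-187))*134 = -2*(-187)*134 = 374*134 = 50116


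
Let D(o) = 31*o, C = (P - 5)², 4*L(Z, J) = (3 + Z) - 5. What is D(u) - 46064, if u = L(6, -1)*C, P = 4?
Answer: -46033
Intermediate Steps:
L(Z, J) = -½ + Z/4 (L(Z, J) = ((3 + Z) - 5)/4 = (-2 + Z)/4 = -½ + Z/4)
C = 1 (C = (4 - 5)² = (-1)² = 1)
u = 1 (u = (-½ + (¼)*6)*1 = (-½ + 3/2)*1 = 1*1 = 1)
D(u) - 46064 = 31*1 - 46064 = 31 - 46064 = -46033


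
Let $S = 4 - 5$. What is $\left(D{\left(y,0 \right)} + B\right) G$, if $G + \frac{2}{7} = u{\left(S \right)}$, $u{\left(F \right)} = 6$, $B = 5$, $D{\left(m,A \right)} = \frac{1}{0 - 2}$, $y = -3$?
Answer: $\frac{180}{7} \approx 25.714$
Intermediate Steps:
$D{\left(m,A \right)} = - \frac{1}{2}$ ($D{\left(m,A \right)} = \frac{1}{-2} = - \frac{1}{2}$)
$S = -1$
$G = \frac{40}{7}$ ($G = - \frac{2}{7} + 6 = \frac{40}{7} \approx 5.7143$)
$\left(D{\left(y,0 \right)} + B\right) G = \left(- \frac{1}{2} + 5\right) \frac{40}{7} = \frac{9}{2} \cdot \frac{40}{7} = \frac{180}{7}$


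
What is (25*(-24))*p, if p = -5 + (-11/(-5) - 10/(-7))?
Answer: 5760/7 ≈ 822.86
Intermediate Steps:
p = -48/35 (p = -5 + (-11*(-1/5) - 10*(-1/7)) = -5 + (11/5 + 10/7) = -5 + 127/35 = -48/35 ≈ -1.3714)
(25*(-24))*p = (25*(-24))*(-48/35) = -600*(-48/35) = 5760/7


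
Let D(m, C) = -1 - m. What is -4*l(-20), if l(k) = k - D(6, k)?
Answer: 52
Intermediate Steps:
l(k) = 7 + k (l(k) = k - (-1 - 1*6) = k - (-1 - 6) = k - 1*(-7) = k + 7 = 7 + k)
-4*l(-20) = -4*(7 - 20) = -4*(-13) = 52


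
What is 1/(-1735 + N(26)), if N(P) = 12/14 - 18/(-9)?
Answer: -7/12125 ≈ -0.00057732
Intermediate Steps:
N(P) = 20/7 (N(P) = 12*(1/14) - 18*(-⅑) = 6/7 + 2 = 20/7)
1/(-1735 + N(26)) = 1/(-1735 + 20/7) = 1/(-12125/7) = -7/12125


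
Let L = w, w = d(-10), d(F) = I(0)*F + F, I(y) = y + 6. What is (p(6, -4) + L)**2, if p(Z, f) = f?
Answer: 5476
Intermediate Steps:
I(y) = 6 + y
d(F) = 7*F (d(F) = (6 + 0)*F + F = 6*F + F = 7*F)
w = -70 (w = 7*(-10) = -70)
L = -70
(p(6, -4) + L)**2 = (-4 - 70)**2 = (-74)**2 = 5476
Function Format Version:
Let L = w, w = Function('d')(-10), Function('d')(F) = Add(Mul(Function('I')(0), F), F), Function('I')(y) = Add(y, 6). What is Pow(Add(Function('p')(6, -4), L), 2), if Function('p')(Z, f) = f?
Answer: 5476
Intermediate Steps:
Function('I')(y) = Add(6, y)
Function('d')(F) = Mul(7, F) (Function('d')(F) = Add(Mul(Add(6, 0), F), F) = Add(Mul(6, F), F) = Mul(7, F))
w = -70 (w = Mul(7, -10) = -70)
L = -70
Pow(Add(Function('p')(6, -4), L), 2) = Pow(Add(-4, -70), 2) = Pow(-74, 2) = 5476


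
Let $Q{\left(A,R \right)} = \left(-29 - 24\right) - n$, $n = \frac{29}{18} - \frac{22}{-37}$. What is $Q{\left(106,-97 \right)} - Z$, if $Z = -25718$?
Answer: $\frac{17091421}{666} \approx 25663.0$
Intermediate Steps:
$n = \frac{1469}{666}$ ($n = 29 \cdot \frac{1}{18} - - \frac{22}{37} = \frac{29}{18} + \frac{22}{37} = \frac{1469}{666} \approx 2.2057$)
$Q{\left(A,R \right)} = - \frac{36767}{666}$ ($Q{\left(A,R \right)} = \left(-29 - 24\right) - \frac{1469}{666} = -53 - \frac{1469}{666} = - \frac{36767}{666}$)
$Q{\left(106,-97 \right)} - Z = - \frac{36767}{666} - -25718 = - \frac{36767}{666} + 25718 = \frac{17091421}{666}$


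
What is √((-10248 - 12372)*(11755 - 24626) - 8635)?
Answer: √291133385 ≈ 17063.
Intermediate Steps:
√((-10248 - 12372)*(11755 - 24626) - 8635) = √(-22620*(-12871) - 8635) = √(291142020 - 8635) = √291133385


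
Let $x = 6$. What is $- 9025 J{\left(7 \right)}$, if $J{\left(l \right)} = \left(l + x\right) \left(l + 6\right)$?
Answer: $-1525225$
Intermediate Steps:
$J{\left(l \right)} = \left(6 + l\right)^{2}$ ($J{\left(l \right)} = \left(l + 6\right) \left(l + 6\right) = \left(6 + l\right) \left(6 + l\right) = \left(6 + l\right)^{2}$)
$- 9025 J{\left(7 \right)} = - 9025 \left(36 + 7^{2} + 12 \cdot 7\right) = - 9025 \left(36 + 49 + 84\right) = \left(-9025\right) 169 = -1525225$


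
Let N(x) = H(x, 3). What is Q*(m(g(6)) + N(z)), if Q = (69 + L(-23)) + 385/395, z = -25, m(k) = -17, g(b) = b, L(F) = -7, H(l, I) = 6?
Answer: -54725/79 ≈ -692.72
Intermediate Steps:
N(x) = 6
Q = 4975/79 (Q = (69 - 7) + 385/395 = 62 + 385*(1/395) = 62 + 77/79 = 4975/79 ≈ 62.975)
Q*(m(g(6)) + N(z)) = 4975*(-17 + 6)/79 = (4975/79)*(-11) = -54725/79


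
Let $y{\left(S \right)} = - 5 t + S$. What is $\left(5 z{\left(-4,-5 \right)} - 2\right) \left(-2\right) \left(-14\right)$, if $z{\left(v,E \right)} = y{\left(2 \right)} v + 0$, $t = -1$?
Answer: $-3976$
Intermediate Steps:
$y{\left(S \right)} = 5 + S$ ($y{\left(S \right)} = \left(-5\right) \left(-1\right) + S = 5 + S$)
$z{\left(v,E \right)} = 7 v$ ($z{\left(v,E \right)} = \left(5 + 2\right) v + 0 = 7 v + 0 = 7 v$)
$\left(5 z{\left(-4,-5 \right)} - 2\right) \left(-2\right) \left(-14\right) = \left(5 \cdot 7 \left(-4\right) - 2\right) \left(-2\right) \left(-14\right) = \left(5 \left(-28\right) - 2\right) \left(-2\right) \left(-14\right) = \left(-140 - 2\right) \left(-2\right) \left(-14\right) = \left(-142\right) \left(-2\right) \left(-14\right) = 284 \left(-14\right) = -3976$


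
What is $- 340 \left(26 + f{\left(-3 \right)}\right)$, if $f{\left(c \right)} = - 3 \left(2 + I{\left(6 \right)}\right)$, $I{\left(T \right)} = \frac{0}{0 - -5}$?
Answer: $-6800$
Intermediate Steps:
$I{\left(T \right)} = 0$ ($I{\left(T \right)} = \frac{0}{0 + 5} = \frac{0}{5} = 0 \cdot \frac{1}{5} = 0$)
$f{\left(c \right)} = -6$ ($f{\left(c \right)} = - 3 \left(2 + 0\right) = \left(-3\right) 2 = -6$)
$- 340 \left(26 + f{\left(-3 \right)}\right) = - 340 \left(26 - 6\right) = \left(-340\right) 20 = -6800$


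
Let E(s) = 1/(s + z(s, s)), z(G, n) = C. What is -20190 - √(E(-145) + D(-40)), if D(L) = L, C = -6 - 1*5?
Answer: -20190 - 79*I*√39/78 ≈ -20190.0 - 6.3251*I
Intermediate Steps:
C = -11 (C = -6 - 5 = -11)
z(G, n) = -11
E(s) = 1/(-11 + s) (E(s) = 1/(s - 11) = 1/(-11 + s))
-20190 - √(E(-145) + D(-40)) = -20190 - √(1/(-11 - 145) - 40) = -20190 - √(1/(-156) - 40) = -20190 - √(-1/156 - 40) = -20190 - √(-6241/156) = -20190 - 79*I*√39/78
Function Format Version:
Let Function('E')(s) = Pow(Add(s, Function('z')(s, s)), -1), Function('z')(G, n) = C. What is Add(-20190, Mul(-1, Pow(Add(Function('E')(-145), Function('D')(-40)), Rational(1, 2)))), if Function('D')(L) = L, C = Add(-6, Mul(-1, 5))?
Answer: Add(-20190, Mul(Rational(-79, 78), I, Pow(39, Rational(1, 2)))) ≈ Add(-20190., Mul(-6.3251, I))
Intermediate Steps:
C = -11 (C = Add(-6, -5) = -11)
Function('z')(G, n) = -11
Function('E')(s) = Pow(Add(-11, s), -1) (Function('E')(s) = Pow(Add(s, -11), -1) = Pow(Add(-11, s), -1))
Add(-20190, Mul(-1, Pow(Add(Function('E')(-145), Function('D')(-40)), Rational(1, 2)))) = Add(-20190, Mul(-1, Pow(Add(Pow(Add(-11, -145), -1), -40), Rational(1, 2)))) = Add(-20190, Mul(-1, Pow(Add(Pow(-156, -1), -40), Rational(1, 2)))) = Add(-20190, Mul(-1, Pow(Add(Rational(-1, 156), -40), Rational(1, 2)))) = Add(-20190, Mul(-1, Pow(Rational(-6241, 156), Rational(1, 2)))) = Add(-20190, Mul(-1, Mul(Rational(79, 78), I, Pow(39, Rational(1, 2))))) = Add(-20190, Mul(Rational(-79, 78), I, Pow(39, Rational(1, 2))))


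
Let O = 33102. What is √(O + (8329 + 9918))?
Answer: √51349 ≈ 226.60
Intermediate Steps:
√(O + (8329 + 9918)) = √(33102 + (8329 + 9918)) = √(33102 + 18247) = √51349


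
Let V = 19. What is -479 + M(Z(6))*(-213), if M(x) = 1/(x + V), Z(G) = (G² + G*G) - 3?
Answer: -42365/88 ≈ -481.42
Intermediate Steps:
Z(G) = -3 + 2*G² (Z(G) = (G² + G²) - 3 = 2*G² - 3 = -3 + 2*G²)
M(x) = 1/(19 + x) (M(x) = 1/(x + 19) = 1/(19 + x))
-479 + M(Z(6))*(-213) = -479 - 213/(19 + (-3 + 2*6²)) = -479 - 213/(19 + (-3 + 2*36)) = -479 - 213/(19 + (-3 + 72)) = -479 - 213/(19 + 69) = -479 - 213/88 = -42365/88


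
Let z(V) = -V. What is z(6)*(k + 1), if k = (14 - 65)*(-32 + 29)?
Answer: -924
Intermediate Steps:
k = 153 (k = -51*(-3) = 153)
z(6)*(k + 1) = (-1*6)*(153 + 1) = -6*154 = -924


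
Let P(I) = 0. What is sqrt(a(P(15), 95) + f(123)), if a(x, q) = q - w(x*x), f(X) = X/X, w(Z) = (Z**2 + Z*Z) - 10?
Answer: sqrt(106) ≈ 10.296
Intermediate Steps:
w(Z) = -10 + 2*Z**2 (w(Z) = (Z**2 + Z**2) - 10 = 2*Z**2 - 10 = -10 + 2*Z**2)
f(X) = 1
a(x, q) = 10 + q - 2*x**4 (a(x, q) = q - (-10 + 2*(x*x)**2) = q - (-10 + 2*(x**2)**2) = q - (-10 + 2*x**4) = q + (10 - 2*x**4) = 10 + q - 2*x**4)
sqrt(a(P(15), 95) + f(123)) = sqrt((10 + 95 - 2*0**4) + 1) = sqrt((10 + 95 - 2*0) + 1) = sqrt((10 + 95 + 0) + 1) = sqrt(105 + 1) = sqrt(106)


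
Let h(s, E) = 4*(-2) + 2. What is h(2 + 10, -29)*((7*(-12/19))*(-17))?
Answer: -8568/19 ≈ -450.95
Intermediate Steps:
h(s, E) = -6 (h(s, E) = -8 + 2 = -6)
h(2 + 10, -29)*((7*(-12/19))*(-17)) = -6*7*(-12/19)*(-17) = -(-504)*(-17)/19 = -6*1428/19 = -8568/19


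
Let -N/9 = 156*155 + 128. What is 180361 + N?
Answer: -38411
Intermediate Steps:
N = -218772 (N = -9*(156*155 + 128) = -9*(24180 + 128) = -9*24308 = -218772)
180361 + N = 180361 - 218772 = -38411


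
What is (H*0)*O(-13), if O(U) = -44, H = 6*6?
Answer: 0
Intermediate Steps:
H = 36
(H*0)*O(-13) = (36*0)*(-44) = 0*(-44) = 0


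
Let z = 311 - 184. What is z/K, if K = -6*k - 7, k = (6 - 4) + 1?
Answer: -127/25 ≈ -5.0800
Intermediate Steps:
k = 3 (k = 2 + 1 = 3)
K = -25 (K = -6*3 - 7 = -18 - 7 = -25)
z = 127
z/K = 127/(-25) = 127*(-1/25) = -127/25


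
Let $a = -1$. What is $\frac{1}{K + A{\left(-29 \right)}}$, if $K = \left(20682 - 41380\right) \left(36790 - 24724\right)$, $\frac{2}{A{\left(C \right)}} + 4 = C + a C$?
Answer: $- \frac{2}{499484137} \approx -4.0041 \cdot 10^{-9}$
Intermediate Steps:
$A{\left(C \right)} = - \frac{1}{2}$ ($A{\left(C \right)} = \frac{2}{-4 + \left(C - C\right)} = \frac{2}{-4 + 0} = \frac{2}{-4} = 2 \left(- \frac{1}{4}\right) = - \frac{1}{2}$)
$K = -249742068$ ($K = \left(-20698\right) 12066 = -249742068$)
$\frac{1}{K + A{\left(-29 \right)}} = \frac{1}{-249742068 - \frac{1}{2}} = \frac{1}{- \frac{499484137}{2}} = - \frac{2}{499484137}$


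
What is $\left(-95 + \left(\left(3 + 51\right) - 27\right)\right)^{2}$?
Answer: $4624$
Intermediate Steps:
$\left(-95 + \left(\left(3 + 51\right) - 27\right)\right)^{2} = \left(-95 + \left(54 - 27\right)\right)^{2} = \left(-95 + 27\right)^{2} = \left(-68\right)^{2} = 4624$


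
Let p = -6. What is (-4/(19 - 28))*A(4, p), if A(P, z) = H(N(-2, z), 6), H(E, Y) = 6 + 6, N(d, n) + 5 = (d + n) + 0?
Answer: 16/3 ≈ 5.3333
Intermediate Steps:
N(d, n) = -5 + d + n (N(d, n) = -5 + ((d + n) + 0) = -5 + (d + n) = -5 + d + n)
H(E, Y) = 12
A(P, z) = 12
(-4/(19 - 28))*A(4, p) = (-4/(19 - 28))*12 = (-4/(-9))*12 = -⅑*(-4)*12 = (4/9)*12 = 16/3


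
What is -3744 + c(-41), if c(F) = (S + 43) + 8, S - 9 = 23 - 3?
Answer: -3664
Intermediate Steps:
S = 29 (S = 9 + (23 - 3) = 9 + 20 = 29)
c(F) = 80 (c(F) = (29 + 43) + 8 = 72 + 8 = 80)
-3744 + c(-41) = -3744 + 80 = -3664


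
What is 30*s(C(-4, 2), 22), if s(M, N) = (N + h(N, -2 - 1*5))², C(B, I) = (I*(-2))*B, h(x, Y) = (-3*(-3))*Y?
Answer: 50430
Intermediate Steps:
h(x, Y) = 9*Y
C(B, I) = -2*B*I (C(B, I) = (-2*I)*B = -2*B*I)
s(M, N) = (-63 + N)² (s(M, N) = (N + 9*(-2 - 1*5))² = (N + 9*(-2 - 5))² = (N + 9*(-7))² = (N - 63)² = (-63 + N)²)
30*s(C(-4, 2), 22) = 30*(-63 + 22)² = 30*(-41)² = 30*1681 = 50430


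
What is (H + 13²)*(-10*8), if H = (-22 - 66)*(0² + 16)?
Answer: 99120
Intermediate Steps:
H = -1408 (H = -88*(0 + 16) = -88*16 = -1408)
(H + 13²)*(-10*8) = (-1408 + 13²)*(-10*8) = (-1408 + 169)*(-80) = -1239*(-80) = 99120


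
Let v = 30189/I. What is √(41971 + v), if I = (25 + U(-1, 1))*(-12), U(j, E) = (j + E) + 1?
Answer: √113227946/52 ≈ 204.63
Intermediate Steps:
U(j, E) = 1 + E + j (U(j, E) = (E + j) + 1 = 1 + E + j)
I = -312 (I = (25 + (1 + 1 - 1))*(-12) = (25 + 1)*(-12) = 26*(-12) = -312)
v = -10063/104 (v = 30189/(-312) = 30189*(-1/312) = -10063/104 ≈ -96.760)
√(41971 + v) = √(41971 - 10063/104) = √(4354921/104) = √113227946/52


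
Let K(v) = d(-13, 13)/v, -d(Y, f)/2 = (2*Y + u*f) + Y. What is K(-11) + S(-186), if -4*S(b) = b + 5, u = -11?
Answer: 535/44 ≈ 12.159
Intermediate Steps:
d(Y, f) = -6*Y + 22*f (d(Y, f) = -2*((2*Y - 11*f) + Y) = -2*((-11*f + 2*Y) + Y) = -2*(-11*f + 3*Y) = -6*Y + 22*f)
S(b) = -5/4 - b/4 (S(b) = -(b + 5)/4 = -(5 + b)/4 = -5/4 - b/4)
K(v) = 364/v (K(v) = (-6*(-13) + 22*13)/v = (78 + 286)/v = 364/v)
K(-11) + S(-186) = 364/(-11) + (-5/4 - ¼*(-186)) = 364*(-1/11) + (-5/4 + 93/2) = -364/11 + 181/4 = 535/44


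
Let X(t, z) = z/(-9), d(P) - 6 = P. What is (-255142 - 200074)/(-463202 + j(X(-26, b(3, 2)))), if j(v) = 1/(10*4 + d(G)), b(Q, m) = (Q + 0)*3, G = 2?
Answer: 21850368/22233695 ≈ 0.98276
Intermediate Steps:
d(P) = 6 + P
b(Q, m) = 3*Q (b(Q, m) = Q*3 = 3*Q)
X(t, z) = -z/9 (X(t, z) = z*(-⅑) = -z/9)
j(v) = 1/48 (j(v) = 1/(10*4 + (6 + 2)) = 1/(40 + 8) = 1/48)
(-255142 - 200074)/(-463202 + j(X(-26, b(3, 2)))) = (-255142 - 200074)/(-463202 + 1/48) = -455216/(-22233695/48) = -455216*(-48/22233695) = 21850368/22233695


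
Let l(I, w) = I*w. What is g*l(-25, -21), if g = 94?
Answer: 49350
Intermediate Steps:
g*l(-25, -21) = 94*(-25*(-21)) = 94*525 = 49350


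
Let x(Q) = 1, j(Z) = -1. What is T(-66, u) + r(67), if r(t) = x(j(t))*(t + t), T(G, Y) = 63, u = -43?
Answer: 197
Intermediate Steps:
r(t) = 2*t (r(t) = 1*(t + t) = 1*(2*t) = 2*t)
T(-66, u) + r(67) = 63 + 2*67 = 63 + 134 = 197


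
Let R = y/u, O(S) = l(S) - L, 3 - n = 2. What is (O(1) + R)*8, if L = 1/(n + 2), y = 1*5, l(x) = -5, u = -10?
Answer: -140/3 ≈ -46.667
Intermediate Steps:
n = 1 (n = 3 - 1*2 = 3 - 2 = 1)
y = 5
L = ⅓ (L = 1/(1 + 2) = 1/3 = ⅓ ≈ 0.33333)
O(S) = -16/3 (O(S) = -5 - 1*⅓ = -5 - ⅓ = -16/3)
R = -½ (R = 5/(-10) = 5*(-⅒) = -½ ≈ -0.50000)
(O(1) + R)*8 = (-16/3 - ½)*8 = -35/6*8 = -140/3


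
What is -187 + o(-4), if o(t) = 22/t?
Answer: -385/2 ≈ -192.50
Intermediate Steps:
-187 + o(-4) = -187 + 22/(-4) = -187 + 22*(-¼) = -187 - 11/2 = -385/2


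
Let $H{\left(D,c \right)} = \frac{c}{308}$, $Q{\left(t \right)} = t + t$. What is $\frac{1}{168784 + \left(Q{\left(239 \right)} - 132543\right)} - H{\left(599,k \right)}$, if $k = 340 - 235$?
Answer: $- \frac{550741}{1615636} \approx -0.34088$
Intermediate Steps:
$k = 105$ ($k = 340 - 235 = 105$)
$Q{\left(t \right)} = 2 t$
$H{\left(D,c \right)} = \frac{c}{308}$ ($H{\left(D,c \right)} = c \frac{1}{308} = \frac{c}{308}$)
$\frac{1}{168784 + \left(Q{\left(239 \right)} - 132543\right)} - H{\left(599,k \right)} = \frac{1}{168784 + \left(2 \cdot 239 - 132543\right)} - \frac{1}{308} \cdot 105 = \frac{1}{168784 + \left(478 - 132543\right)} - \frac{15}{44} = \frac{1}{168784 - 132065} - \frac{15}{44} = \frac{1}{36719} - \frac{15}{44} = - \frac{550741}{1615636}$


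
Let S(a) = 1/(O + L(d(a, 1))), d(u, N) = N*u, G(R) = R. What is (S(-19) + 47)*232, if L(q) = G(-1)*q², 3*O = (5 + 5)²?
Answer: 10717936/983 ≈ 10903.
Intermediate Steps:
O = 100/3 (O = (5 + 5)²/3 = (⅓)*10² = (⅓)*100 = 100/3 ≈ 33.333)
L(q) = -q²
S(a) = 1/(100/3 - a²) (S(a) = 1/(100/3 - (1*a)²) = 1/(100/3 - a²))
(S(-19) + 47)*232 = (-3/(-100 + 3*(-19)²) + 47)*232 = (-3/(-100 + 3*361) + 47)*232 = (-3/(-100 + 1083) + 47)*232 = (-3/983 + 47)*232 = (46198/983)*232 = 10717936/983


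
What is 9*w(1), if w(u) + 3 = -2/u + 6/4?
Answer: -63/2 ≈ -31.500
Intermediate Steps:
w(u) = -3/2 - 2/u (w(u) = -3 + (-2/u + 6/4) = -3 + (-2/u + 6*(1/4)) = -3 + (-2/u + 3/2) = -3 + (3/2 - 2/u) = -3/2 - 2/u)
9*w(1) = 9*(-3/2 - 2/1) = 9*(-3/2 - 2*1) = 9*(-3/2 - 2) = 9*(-7/2) = -63/2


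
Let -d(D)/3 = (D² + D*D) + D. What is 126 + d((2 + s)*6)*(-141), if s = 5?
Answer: 1510236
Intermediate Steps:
d(D) = -6*D² - 3*D (d(D) = -3*((D² + D*D) + D) = -3*((D² + D²) + D) = -3*(2*D² + D) = -3*(D + 2*D²) = -6*D² - 3*D)
126 + d((2 + s)*6)*(-141) = 126 - 3*(2 + 5)*6*(1 + 2*((2 + 5)*6))*(-141) = 126 - 3*7*6*(1 + 2*(7*6))*(-141) = 126 - 3*42*(1 + 2*42)*(-141) = 126 - 3*42*(1 + 84)*(-141) = 126 - 3*42*85*(-141) = 126 - 10710*(-141) = 126 + 1510110 = 1510236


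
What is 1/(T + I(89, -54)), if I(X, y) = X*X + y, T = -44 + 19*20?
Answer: 1/8203 ≈ 0.00012191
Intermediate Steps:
T = 336 (T = -44 + 380 = 336)
I(X, y) = y + X² (I(X, y) = X² + y = y + X²)
1/(T + I(89, -54)) = 1/(336 + (-54 + 89²)) = 1/(336 + (-54 + 7921)) = 1/(336 + 7867) = 1/8203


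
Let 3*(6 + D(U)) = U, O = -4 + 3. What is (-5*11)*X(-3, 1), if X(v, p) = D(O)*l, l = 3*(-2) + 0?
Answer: -2090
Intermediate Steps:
O = -1
D(U) = -6 + U/3
l = -6 (l = -6 + 0 = -6)
X(v, p) = 38 (X(v, p) = (-6 + (⅓)*(-1))*(-6) = (-6 - ⅓)*(-6) = -19/3*(-6) = 38)
(-5*11)*X(-3, 1) = -5*11*38 = -55*38 = -2090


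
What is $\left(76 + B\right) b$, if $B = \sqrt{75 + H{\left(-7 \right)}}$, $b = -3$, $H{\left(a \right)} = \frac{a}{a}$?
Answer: $-228 - 6 \sqrt{19} \approx -254.15$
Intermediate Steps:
$H{\left(a \right)} = 1$
$B = 2 \sqrt{19}$ ($B = \sqrt{75 + 1} = \sqrt{76} = 2 \sqrt{19} \approx 8.7178$)
$\left(76 + B\right) b = \left(76 + 2 \sqrt{19}\right) \left(-3\right) = -228 - 6 \sqrt{19}$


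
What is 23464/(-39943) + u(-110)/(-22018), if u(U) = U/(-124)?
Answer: -32033278689/54526828388 ≈ -0.58748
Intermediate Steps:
u(U) = -U/124 (u(U) = U*(-1/124) = -U/124)
23464/(-39943) + u(-110)/(-22018) = 23464/(-39943) - 1/124*(-110)/(-22018) = 23464*(-1/39943) + (55/62)*(-1/22018) = -23464/39943 - 55/1365116 = -32033278689/54526828388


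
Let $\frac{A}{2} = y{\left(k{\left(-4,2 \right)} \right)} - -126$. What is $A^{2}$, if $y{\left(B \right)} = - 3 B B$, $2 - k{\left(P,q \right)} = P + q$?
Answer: $24336$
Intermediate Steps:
$k{\left(P,q \right)} = 2 - P - q$ ($k{\left(P,q \right)} = 2 - \left(P + q\right) = 2 - P - q$)
$y{\left(B \right)} = - 3 B^{2}$
$A = 156$ ($A = 2 \left(- 3 \left(2 - -4 - 2\right)^{2} - -126\right) = 2 \left(- 3 \left(2 + 4 - 2\right)^{2} + 126\right) = 2 \left(- 3 \cdot 4^{2} + 126\right) = 2 \left(\left(-3\right) 16 + 126\right) = 2 \left(-48 + 126\right) = 2 \cdot 78 = 156$)
$A^{2} = 156^{2} = 24336$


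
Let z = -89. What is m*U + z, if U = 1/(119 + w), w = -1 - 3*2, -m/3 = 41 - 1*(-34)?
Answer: -10193/112 ≈ -91.009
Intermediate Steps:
m = -225 (m = -3*(41 - 1*(-34)) = -3*(41 + 34) = -3*75 = -225)
w = -7 (w = -1 - 6 = -7)
U = 1/112 (U = 1/(119 - 7) = 1/112 ≈ 0.0089286)
m*U + z = -225*1/112 - 89 = -225/112 - 89 = -10193/112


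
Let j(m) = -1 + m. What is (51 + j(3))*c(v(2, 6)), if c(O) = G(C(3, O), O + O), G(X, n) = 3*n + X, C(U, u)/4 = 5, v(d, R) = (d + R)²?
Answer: 21412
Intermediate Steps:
v(d, R) = (R + d)²
C(U, u) = 20 (C(U, u) = 4*5 = 20)
G(X, n) = X + 3*n
c(O) = 20 + 6*O (c(O) = 20 + 3*(O + O) = 20 + 3*(2*O) = 20 + 6*O)
(51 + j(3))*c(v(2, 6)) = (51 + (-1 + 3))*(20 + 6*(6 + 2)²) = (51 + 2)*(20 + 6*8²) = 53*(20 + 6*64) = 53*(20 + 384) = 53*404 = 21412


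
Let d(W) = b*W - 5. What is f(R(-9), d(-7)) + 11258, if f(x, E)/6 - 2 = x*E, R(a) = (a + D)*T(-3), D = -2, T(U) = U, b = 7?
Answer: 578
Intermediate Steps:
d(W) = -5 + 7*W (d(W) = 7*W - 5 = -5 + 7*W)
R(a) = 6 - 3*a (R(a) = (a - 2)*(-3) = (-2 + a)*(-3) = 6 - 3*a)
f(x, E) = 12 + 6*E*x (f(x, E) = 12 + 6*(x*E) = 12 + 6*(E*x) = 12 + 6*E*x)
f(R(-9), d(-7)) + 11258 = (12 + 6*(-5 + 7*(-7))*(6 - 3*(-9))) + 11258 = (12 + 6*(-5 - 49)*(6 + 27)) + 11258 = (12 + 6*(-54)*33) + 11258 = (12 - 10692) + 11258 = -10680 + 11258 = 578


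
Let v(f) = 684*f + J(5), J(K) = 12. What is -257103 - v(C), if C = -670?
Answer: 201165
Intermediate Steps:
v(f) = 12 + 684*f (v(f) = 684*f + 12 = 12 + 684*f)
-257103 - v(C) = -257103 - (12 + 684*(-670)) = -257103 - (12 - 458280) = -257103 - 1*(-458268) = -257103 + 458268 = 201165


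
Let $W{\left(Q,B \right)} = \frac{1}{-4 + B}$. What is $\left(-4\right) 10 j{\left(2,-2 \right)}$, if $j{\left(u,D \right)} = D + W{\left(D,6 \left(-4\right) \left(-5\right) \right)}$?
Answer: $\frac{2310}{29} \approx 79.655$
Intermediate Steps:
$j{\left(u,D \right)} = \frac{1}{116} + D$ ($j{\left(u,D \right)} = D + \frac{1}{-4 + 6 \left(-4\right) \left(-5\right)} = D + \frac{1}{-4 - -120} = D + \frac{1}{-4 + 120} = D + \frac{1}{116} = \frac{1}{116} + D$)
$\left(-4\right) 10 j{\left(2,-2 \right)} = \left(-4\right) 10 \left(\frac{1}{116} - 2\right) = \left(-40\right) \left(- \frac{231}{116}\right) = \frac{2310}{29}$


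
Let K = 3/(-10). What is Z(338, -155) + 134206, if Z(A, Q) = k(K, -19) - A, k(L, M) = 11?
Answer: 133879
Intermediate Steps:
K = -3/10 (K = 3*(-⅒) = -3/10 ≈ -0.30000)
Z(A, Q) = 11 - A
Z(338, -155) + 134206 = (11 - 1*338) + 134206 = (11 - 338) + 134206 = -327 + 134206 = 133879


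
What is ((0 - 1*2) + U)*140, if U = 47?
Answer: 6300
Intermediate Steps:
((0 - 1*2) + U)*140 = ((0 - 1*2) + 47)*140 = ((0 - 2) + 47)*140 = (-2 + 47)*140 = 45*140 = 6300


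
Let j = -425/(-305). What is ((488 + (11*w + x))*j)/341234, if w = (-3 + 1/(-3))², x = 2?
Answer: 234175/93668733 ≈ 0.0025000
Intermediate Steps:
w = 100/9 (w = (-3 + 1*(-⅓))² = (-3 - ⅓)² = (-10/3)² = 100/9 ≈ 11.111)
j = 85/61 (j = -425*(-1/305) = 85/61 ≈ 1.3934)
((488 + (11*w + x))*j)/341234 = ((488 + (11*(100/9) + 2))*(85/61))/341234 = ((488 + (1100/9 + 2))*(85/61))*(1/341234) = ((488 + 1118/9)*(85/61))*(1/341234) = ((5510/9)*(85/61))*(1/341234) = (468350/549)*(1/341234) = 234175/93668733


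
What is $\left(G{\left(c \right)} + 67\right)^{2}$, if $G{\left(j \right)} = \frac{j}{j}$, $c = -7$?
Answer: $4624$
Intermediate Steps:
$G{\left(j \right)} = 1$
$\left(G{\left(c \right)} + 67\right)^{2} = \left(1 + 67\right)^{2} = 68^{2} = 4624$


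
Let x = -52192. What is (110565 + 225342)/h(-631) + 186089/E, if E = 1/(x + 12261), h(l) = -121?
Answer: -81737948986/11 ≈ -7.4307e+9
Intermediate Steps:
E = -1/39931 (E = 1/(-52192 + 12261) = 1/(-39931) = -1/39931 ≈ -2.5043e-5)
(110565 + 225342)/h(-631) + 186089/E = (110565 + 225342)/(-121) + 186089/(-1/39931) = 335907*(-1/121) + 186089*(-39931) = -30537/11 - 7430719859 = -81737948986/11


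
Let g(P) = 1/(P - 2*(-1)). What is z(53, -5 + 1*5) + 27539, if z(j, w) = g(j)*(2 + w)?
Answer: 1514647/55 ≈ 27539.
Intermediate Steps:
g(P) = 1/(2 + P) (g(P) = 1/(P + 2) = 1/(2 + P))
z(j, w) = (2 + w)/(2 + j)
z(53, -5 + 1*5) + 27539 = (2 + (-5 + 1*5))/(2 + 53) + 27539 = (2 + (-5 + 5))/55 + 27539 = (2 + 0)/55 + 27539 = (1/55)*2 + 27539 = 2/55 + 27539 = 1514647/55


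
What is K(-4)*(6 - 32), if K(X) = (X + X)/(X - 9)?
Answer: -16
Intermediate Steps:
K(X) = 2*X/(-9 + X) (K(X) = (2*X)/(-9 + X) = 2*X/(-9 + X))
K(-4)*(6 - 32) = (2*(-4)/(-9 - 4))*(6 - 32) = (2*(-4)/(-13))*(-26) = (2*(-4)*(-1/13))*(-26) = (8/13)*(-26) = -16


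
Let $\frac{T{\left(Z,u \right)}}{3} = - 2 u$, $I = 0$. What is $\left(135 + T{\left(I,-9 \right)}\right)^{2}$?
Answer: $35721$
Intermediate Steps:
$T{\left(Z,u \right)} = - 6 u$ ($T{\left(Z,u \right)} = 3 \left(- 2 u\right) = - 6 u$)
$\left(135 + T{\left(I,-9 \right)}\right)^{2} = \left(135 - -54\right)^{2} = \left(135 + 54\right)^{2} = 189^{2} = 35721$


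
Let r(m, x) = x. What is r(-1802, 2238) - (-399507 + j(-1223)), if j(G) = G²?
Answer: -1093984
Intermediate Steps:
r(-1802, 2238) - (-399507 + j(-1223)) = 2238 - (-399507 + (-1223)²) = 2238 - (-399507 + 1495729) = 2238 - 1*1096222 = 2238 - 1096222 = -1093984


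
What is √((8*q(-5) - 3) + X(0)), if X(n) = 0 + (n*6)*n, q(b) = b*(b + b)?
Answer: √397 ≈ 19.925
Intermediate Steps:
q(b) = 2*b² (q(b) = b*(2*b) = 2*b²)
X(n) = 6*n² (X(n) = 0 + (6*n)*n = 0 + 6*n² = 6*n²)
√((8*q(-5) - 3) + X(0)) = √((8*(2*(-5)²) - 3) + 6*0²) = √((8*(2*25) - 3) + 6*0) = √((8*50 - 3) + 0) = √((400 - 3) + 0) = √(397 + 0) = √397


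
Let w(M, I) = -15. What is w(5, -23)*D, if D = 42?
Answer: -630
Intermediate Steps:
w(5, -23)*D = -15*42 = -630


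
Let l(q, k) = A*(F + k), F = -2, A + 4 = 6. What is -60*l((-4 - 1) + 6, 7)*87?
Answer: -52200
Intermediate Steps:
A = 2 (A = -4 + 6 = 2)
l(q, k) = -4 + 2*k (l(q, k) = 2*(-2 + k) = -4 + 2*k)
-60*l((-4 - 1) + 6, 7)*87 = -60*(-4 + 2*7)*87 = -60*(-4 + 14)*87 = -60*10*87 = -600*87 = -52200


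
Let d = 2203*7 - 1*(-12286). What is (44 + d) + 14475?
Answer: 42226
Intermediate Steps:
d = 27707 (d = 15421 + 12286 = 27707)
(44 + d) + 14475 = (44 + 27707) + 14475 = 27751 + 14475 = 42226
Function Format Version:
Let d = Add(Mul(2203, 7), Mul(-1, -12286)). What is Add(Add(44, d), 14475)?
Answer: 42226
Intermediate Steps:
d = 27707 (d = Add(15421, 12286) = 27707)
Add(Add(44, d), 14475) = Add(Add(44, 27707), 14475) = Add(27751, 14475) = 42226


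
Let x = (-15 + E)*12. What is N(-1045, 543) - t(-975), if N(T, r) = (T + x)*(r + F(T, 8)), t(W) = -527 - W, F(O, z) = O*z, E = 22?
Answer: 7511689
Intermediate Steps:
x = 84 (x = (-15 + 22)*12 = 7*12 = 84)
N(T, r) = (84 + T)*(r + 8*T) (N(T, r) = (T + 84)*(r + T*8) = (84 + T)*(r + 8*T))
N(-1045, 543) - t(-975) = (8*(-1045)² + 84*543 + 672*(-1045) - 1045*543) - (-527 - 1*(-975)) = (8*1092025 + 45612 - 702240 - 567435) - (-527 + 975) = (8736200 + 45612 - 702240 - 567435) - 1*448 = 7512137 - 448 = 7511689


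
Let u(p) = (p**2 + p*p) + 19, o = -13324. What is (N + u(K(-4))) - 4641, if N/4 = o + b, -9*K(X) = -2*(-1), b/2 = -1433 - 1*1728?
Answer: -6739678/81 ≈ -83206.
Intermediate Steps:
b = -6322 (b = 2*(-1433 - 1*1728) = 2*(-1433 - 1728) = 2*(-3161) = -6322)
K(X) = -2/9 (K(X) = -(-2)*(-1)/9 = -1/9*2 = -2/9)
N = -78584 (N = 4*(-13324 - 6322) = 4*(-19646) = -78584)
u(p) = 19 + 2*p**2 (u(p) = (p**2 + p**2) + 19 = 2*p**2 + 19 = 19 + 2*p**2)
(N + u(K(-4))) - 4641 = (-78584 + (19 + 2*(-2/9)**2)) - 4641 = (-78584 + (19 + 2*(4/81))) - 4641 = (-78584 + (19 + 8/81)) - 4641 = (-78584 + 1547/81) - 4641 = -6363757/81 - 4641 = -6739678/81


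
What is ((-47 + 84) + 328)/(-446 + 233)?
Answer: -365/213 ≈ -1.7136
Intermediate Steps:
((-47 + 84) + 328)/(-446 + 233) = (37 + 328)/(-213) = 365*(-1/213) = -365/213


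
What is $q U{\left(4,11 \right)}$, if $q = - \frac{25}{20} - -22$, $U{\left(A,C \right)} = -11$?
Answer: $- \frac{913}{4} \approx -228.25$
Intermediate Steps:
$q = \frac{83}{4}$ ($q = \left(-25\right) \frac{1}{20} + 22 = - \frac{5}{4} + 22 = \frac{83}{4} \approx 20.75$)
$q U{\left(4,11 \right)} = \frac{83}{4} \left(-11\right) = - \frac{913}{4}$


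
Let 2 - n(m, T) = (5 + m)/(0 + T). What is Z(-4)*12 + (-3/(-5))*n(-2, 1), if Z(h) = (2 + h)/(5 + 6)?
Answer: -153/55 ≈ -2.7818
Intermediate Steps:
n(m, T) = 2 - (5 + m)/T (n(m, T) = 2 - (5 + m)/(0 + T) = 2 - (5 + m)/T)
Z(h) = 2/11 + h/11 (Z(h) = (2 + h)/11 = (2 + h)*(1/11) = 2/11 + h/11)
Z(-4)*12 + (-3/(-5))*n(-2, 1) = (2/11 + (1/11)*(-4))*12 + (-3/(-5))*((-5 - 1*(-2) + 2*1)/1) = (2/11 - 4/11)*12 + (-3*(-1/5))*(1*(-5 + 2 + 2)) = -2/11*12 + 3*(1*(-1))/5 = -24/11 + (3/5)*(-1) = -24/11 - 3/5 = -153/55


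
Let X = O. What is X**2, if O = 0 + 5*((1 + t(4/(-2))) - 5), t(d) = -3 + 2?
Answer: 625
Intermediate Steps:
t(d) = -1
O = -25 (O = 0 + 5*((1 - 1) - 5) = 0 + 5*(0 - 5) = 0 + 5*(-5) = 0 - 25 = -25)
X = -25
X**2 = (-25)**2 = 625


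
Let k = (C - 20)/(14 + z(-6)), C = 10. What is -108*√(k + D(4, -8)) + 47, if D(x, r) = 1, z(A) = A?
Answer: 47 - 54*I ≈ 47.0 - 54.0*I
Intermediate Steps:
k = -5/4 (k = (10 - 20)/(14 - 6) = -10/8 = -10*⅛ = -5/4 ≈ -1.2500)
-108*√(k + D(4, -8)) + 47 = -108*√(-5/4 + 1) + 47 = -54*I + 47 = 47 - 54*I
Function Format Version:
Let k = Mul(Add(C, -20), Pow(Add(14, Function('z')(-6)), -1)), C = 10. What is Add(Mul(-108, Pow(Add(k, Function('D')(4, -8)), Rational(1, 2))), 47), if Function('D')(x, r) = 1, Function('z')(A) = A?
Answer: Add(47, Mul(-54, I)) ≈ Add(47.000, Mul(-54.000, I))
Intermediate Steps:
k = Rational(-5, 4) (k = Mul(Add(10, -20), Pow(Add(14, -6), -1)) = Mul(-10, Pow(8, -1)) = Mul(-10, Rational(1, 8)) = Rational(-5, 4) ≈ -1.2500)
Add(Mul(-108, Pow(Add(k, Function('D')(4, -8)), Rational(1, 2))), 47) = Add(Mul(-108, Pow(Add(Rational(-5, 4), 1), Rational(1, 2))), 47) = Add(Mul(-108, Pow(Rational(-1, 4), Rational(1, 2))), 47) = Add(Mul(-108, Mul(Rational(1, 2), I)), 47) = Add(Mul(-54, I), 47) = Add(47, Mul(-54, I))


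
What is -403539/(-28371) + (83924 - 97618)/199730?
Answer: 13368388666/944423305 ≈ 14.155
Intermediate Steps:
-403539/(-28371) + (83924 - 97618)/199730 = -403539*(-1/28371) - 13694*1/199730 = 134513/9457 - 6847/99865 = 13368388666/944423305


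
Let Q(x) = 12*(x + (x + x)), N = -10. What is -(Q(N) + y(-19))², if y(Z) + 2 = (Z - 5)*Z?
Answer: -8836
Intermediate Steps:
Q(x) = 36*x (Q(x) = 12*(x + 2*x) = 12*(3*x) = 36*x)
y(Z) = -2 + Z*(-5 + Z) (y(Z) = -2 + (Z - 5)*Z = -2 + (-5 + Z)*Z = -2 + Z*(-5 + Z))
-(Q(N) + y(-19))² = -(36*(-10) + (-2 + (-19)² - 5*(-19)))² = -(-360 + (-2 + 361 + 95))² = -(-360 + 454)² = -1*94² = -1*8836 = -8836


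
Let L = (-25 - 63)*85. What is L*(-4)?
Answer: 29920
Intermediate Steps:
L = -7480 (L = -88*85 = -7480)
L*(-4) = -7480*(-4) = 29920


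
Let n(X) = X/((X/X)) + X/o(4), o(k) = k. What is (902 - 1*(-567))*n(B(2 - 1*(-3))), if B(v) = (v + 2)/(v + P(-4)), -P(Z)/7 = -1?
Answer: 51415/48 ≈ 1071.1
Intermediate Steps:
P(Z) = 7 (P(Z) = -7*(-1) = 7)
B(v) = (2 + v)/(7 + v) (B(v) = (v + 2)/(v + 7) = (2 + v)/(7 + v))
n(X) = 5*X/4 (n(X) = X/((X/X)) + X/4 = X/1 + X*(1/4) = X*1 + X/4 = X + X/4 = 5*X/4)
(902 - 1*(-567))*n(B(2 - 1*(-3))) = (902 - 1*(-567))*(5*((2 + (2 - 1*(-3)))/(7 + (2 - 1*(-3))))/4) = (902 + 567)*(5*((2 + (2 + 3))/(7 + (2 + 3)))/4) = 1469*(5*((2 + 5)/(7 + 5))/4) = 1469*(5*(7/12)/4) = 1469*(5*((1/12)*7)/4) = 1469*((5/4)*(7/12)) = 1469*(35/48) = 51415/48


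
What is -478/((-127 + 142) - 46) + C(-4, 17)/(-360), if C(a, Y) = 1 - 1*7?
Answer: 28711/1860 ≈ 15.436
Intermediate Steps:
C(a, Y) = -6 (C(a, Y) = 1 - 7 = -6)
-478/((-127 + 142) - 46) + C(-4, 17)/(-360) = -478/((-127 + 142) - 46) - 6/(-360) = -478/(15 - 46) - 6*(-1/360) = -478/(-31) + 1/60 = -478*(-1/31) + 1/60 = 478/31 + 1/60 = 28711/1860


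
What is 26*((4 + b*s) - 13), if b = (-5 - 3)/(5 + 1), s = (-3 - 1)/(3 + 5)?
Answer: -650/3 ≈ -216.67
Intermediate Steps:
s = -½ (s = -4/8 = -4*⅛ = -½ ≈ -0.50000)
b = -4/3 (b = -8/6 = -8*⅙ = -4/3 ≈ -1.3333)
26*((4 + b*s) - 13) = 26*((4 - 4/3*(-½)) - 13) = 26*((4 + ⅔) - 13) = 26*(14/3 - 13) = 26*(-25/3) = -650/3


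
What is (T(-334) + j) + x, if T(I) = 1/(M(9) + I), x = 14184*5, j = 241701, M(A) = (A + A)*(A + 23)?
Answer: 75654283/242 ≈ 3.1262e+5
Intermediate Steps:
M(A) = 2*A*(23 + A) (M(A) = (2*A)*(23 + A) = 2*A*(23 + A))
x = 70920
T(I) = 1/(576 + I) (T(I) = 1/(2*9*(23 + 9) + I) = 1/(2*9*32 + I) = 1/(576 + I))
(T(-334) + j) + x = (1/(576 - 334) + 241701) + 70920 = (1/242 + 241701) + 70920 = 58491643/242 + 70920 = 75654283/242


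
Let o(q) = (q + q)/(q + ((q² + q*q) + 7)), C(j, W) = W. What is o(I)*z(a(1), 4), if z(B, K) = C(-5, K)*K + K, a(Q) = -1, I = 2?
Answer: 80/17 ≈ 4.7059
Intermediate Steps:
z(B, K) = K + K² (z(B, K) = K*K + K = K² + K = K + K²)
o(q) = 2*q/(7 + q + 2*q²) (o(q) = (2*q)/(q + ((q² + q²) + 7)) = (2*q)/(q + (2*q² + 7)) = (2*q)/(q + (7 + 2*q²)) = (2*q)/(7 + q + 2*q²) = 2*q/(7 + q + 2*q²))
o(I)*z(a(1), 4) = (2*2/(7 + 2 + 2*2²))*(4*(1 + 4)) = (2*2/(7 + 2 + 2*4))*(4*5) = (2*2/(7 + 2 + 8))*20 = (2*2/17)*20 = (2*2*(1/17))*20 = (4/17)*20 = 80/17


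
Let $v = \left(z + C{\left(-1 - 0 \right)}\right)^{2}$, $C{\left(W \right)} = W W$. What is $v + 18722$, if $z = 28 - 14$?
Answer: $18947$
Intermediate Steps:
$C{\left(W \right)} = W^{2}$
$z = 14$
$v = 225$ ($v = \left(14 + \left(-1 - 0\right)^{2}\right)^{2} = \left(14 + \left(-1 + 0\right)^{2}\right)^{2} = \left(14 + \left(-1\right)^{2}\right)^{2} = \left(14 + 1\right)^{2} = 15^{2} = 225$)
$v + 18722 = 225 + 18722 = 18947$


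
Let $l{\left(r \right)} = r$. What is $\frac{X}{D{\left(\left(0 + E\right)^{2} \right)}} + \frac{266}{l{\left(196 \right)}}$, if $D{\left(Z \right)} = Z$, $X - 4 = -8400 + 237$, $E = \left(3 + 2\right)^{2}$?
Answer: $- \frac{102351}{8750} \approx -11.697$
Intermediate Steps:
$E = 25$ ($E = 5^{2} = 25$)
$X = -8159$ ($X = 4 + \left(-8400 + 237\right) = 4 - 8163 = -8159$)
$\frac{X}{D{\left(\left(0 + E\right)^{2} \right)}} + \frac{266}{l{\left(196 \right)}} = - \frac{8159}{\left(0 + 25\right)^{2}} + \frac{266}{196} = - \frac{8159}{25^{2}} + 266 \cdot \frac{1}{196} = - \frac{8159}{625} + \frac{19}{14} = - \frac{102351}{8750}$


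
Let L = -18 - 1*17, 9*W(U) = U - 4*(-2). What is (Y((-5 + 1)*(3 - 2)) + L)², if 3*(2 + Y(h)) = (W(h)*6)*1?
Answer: 105625/81 ≈ 1304.0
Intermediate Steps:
W(U) = 8/9 + U/9 (W(U) = (U - 4*(-2))/9 = (U + 8)/9 = (8 + U)/9 = 8/9 + U/9)
Y(h) = -2/9 + 2*h/9 (Y(h) = -2 + (((8/9 + h/9)*6)*1)/3 = -2 + ((16/3 + 2*h/3)*1)/3 = -2 + (16/3 + 2*h/3)/3 = -2 + (16/9 + 2*h/9) = -2/9 + 2*h/9)
L = -35 (L = -18 - 17 = -35)
(Y((-5 + 1)*(3 - 2)) + L)² = ((-2/9 + 2*((-5 + 1)*(3 - 2))/9) - 35)² = ((-2/9 + 2*(-4*1)/9) - 35)² = ((-2/9 + (2/9)*(-4)) - 35)² = ((-2/9 - 8/9) - 35)² = (-10/9 - 35)² = (-325/9)² = 105625/81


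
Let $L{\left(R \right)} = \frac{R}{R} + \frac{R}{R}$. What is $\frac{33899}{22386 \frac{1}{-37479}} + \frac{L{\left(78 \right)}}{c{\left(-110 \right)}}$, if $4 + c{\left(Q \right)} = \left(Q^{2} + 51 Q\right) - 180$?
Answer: $- \frac{102715088093}{1809822} \approx -56754.0$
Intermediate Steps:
$L{\left(R \right)} = 2$ ($L{\left(R \right)} = 1 + 1 = 2$)
$c{\left(Q \right)} = -184 + Q^{2} + 51 Q$ ($c{\left(Q \right)} = -4 - \left(180 - Q^{2} - 51 Q\right) = -4 + \left(-180 + Q^{2} + 51 Q\right) = -184 + Q^{2} + 51 Q$)
$\frac{33899}{22386 \frac{1}{-37479}} + \frac{L{\left(78 \right)}}{c{\left(-110 \right)}} = \frac{33899}{22386 \frac{1}{-37479}} + \frac{2}{-184 + \left(-110\right)^{2} + 51 \left(-110\right)} = \frac{33899}{22386 \left(- \frac{1}{37479}\right)} + \frac{2}{-184 + 12100 - 5610} = \frac{33899}{- \frac{574}{961}} + \frac{2}{6306} = 33899 \left(- \frac{961}{574}\right) + 2 \cdot \frac{1}{6306} = - \frac{32576939}{574} + \frac{1}{3153} = - \frac{102715088093}{1809822}$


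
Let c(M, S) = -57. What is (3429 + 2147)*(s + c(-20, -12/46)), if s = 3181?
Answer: 17419424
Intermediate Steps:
(3429 + 2147)*(s + c(-20, -12/46)) = (3429 + 2147)*(3181 - 57) = 5576*3124 = 17419424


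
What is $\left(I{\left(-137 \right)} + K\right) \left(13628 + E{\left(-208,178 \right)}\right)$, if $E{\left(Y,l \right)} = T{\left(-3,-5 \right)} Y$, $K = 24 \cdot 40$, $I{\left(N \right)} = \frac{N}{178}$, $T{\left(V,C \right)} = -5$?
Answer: $\frac{1252229162}{89} \approx 1.407 \cdot 10^{7}$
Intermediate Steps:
$I{\left(N \right)} = \frac{N}{178}$ ($I{\left(N \right)} = N \frac{1}{178} = \frac{N}{178}$)
$K = 960$
$E{\left(Y,l \right)} = - 5 Y$
$\left(I{\left(-137 \right)} + K\right) \left(13628 + E{\left(-208,178 \right)}\right) = \left(\frac{1}{178} \left(-137\right) + 960\right) \left(13628 - -1040\right) = \left(- \frac{137}{178} + 960\right) \left(13628 + 1040\right) = \frac{170743}{178} \cdot 14668 = \frac{1252229162}{89}$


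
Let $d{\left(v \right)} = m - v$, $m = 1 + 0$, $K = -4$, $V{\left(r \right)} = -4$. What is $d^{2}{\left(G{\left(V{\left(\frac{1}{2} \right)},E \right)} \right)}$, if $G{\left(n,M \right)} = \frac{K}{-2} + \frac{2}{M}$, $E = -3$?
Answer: $\frac{1}{9} \approx 0.11111$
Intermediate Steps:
$m = 1$
$G{\left(n,M \right)} = 2 + \frac{2}{M}$ ($G{\left(n,M \right)} = - \frac{4}{-2} + \frac{2}{M} = \left(-4\right) \left(- \frac{1}{2}\right) + \frac{2}{M} = 2 + \frac{2}{M}$)
$d{\left(v \right)} = 1 - v$
$d^{2}{\left(G{\left(V{\left(\frac{1}{2} \right)},E \right)} \right)} = \left(1 - \left(2 + \frac{2}{-3}\right)\right)^{2} = \left(1 - \left(2 + 2 \left(- \frac{1}{3}\right)\right)\right)^{2} = \left(1 - \left(2 - \frac{2}{3}\right)\right)^{2} = \left(1 - \frac{4}{3}\right)^{2} = \left(- \frac{1}{3}\right)^{2} = \frac{1}{9}$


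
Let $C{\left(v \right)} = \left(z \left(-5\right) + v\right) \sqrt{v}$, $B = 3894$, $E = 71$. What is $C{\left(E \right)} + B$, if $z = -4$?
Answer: $3894 + 91 \sqrt{71} \approx 4660.8$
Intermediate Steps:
$C{\left(v \right)} = \sqrt{v} \left(20 + v\right)$ ($C{\left(v \right)} = \left(\left(-4\right) \left(-5\right) + v\right) \sqrt{v} = \left(20 + v\right) \sqrt{v} = \sqrt{v} \left(20 + v\right)$)
$C{\left(E \right)} + B = \sqrt{71} \left(20 + 71\right) + 3894 = \sqrt{71} \cdot 91 + 3894 = 91 \sqrt{71} + 3894 = 3894 + 91 \sqrt{71}$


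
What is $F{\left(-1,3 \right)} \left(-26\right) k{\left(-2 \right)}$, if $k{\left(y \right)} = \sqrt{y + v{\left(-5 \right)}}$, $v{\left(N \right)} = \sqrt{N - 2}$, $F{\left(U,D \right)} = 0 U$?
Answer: $0$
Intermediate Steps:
$F{\left(U,D \right)} = 0$
$v{\left(N \right)} = \sqrt{-2 + N}$
$k{\left(y \right)} = \sqrt{y + i \sqrt{7}}$ ($k{\left(y \right)} = \sqrt{y + \sqrt{-2 - 5}} = \sqrt{y + \sqrt{-7}} = \sqrt{y + i \sqrt{7}}$)
$F{\left(-1,3 \right)} \left(-26\right) k{\left(-2 \right)} = 0 \left(-26\right) \sqrt{-2 + i \sqrt{7}} = 0 \sqrt{-2 + i \sqrt{7}} = 0$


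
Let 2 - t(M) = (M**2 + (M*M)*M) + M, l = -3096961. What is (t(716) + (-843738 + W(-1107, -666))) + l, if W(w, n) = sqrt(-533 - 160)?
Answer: -371515765 + 3*I*sqrt(77) ≈ -3.7152e+8 + 26.325*I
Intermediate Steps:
W(w, n) = 3*I*sqrt(77) (W(w, n) = sqrt(-693) = 3*I*sqrt(77))
t(M) = 2 - M - M**2 - M**3 (t(M) = 2 - ((M**2 + (M*M)*M) + M) = 2 - ((M**2 + M**2*M) + M) = 2 - ((M**2 + M**3) + M) = 2 - (M + M**2 + M**3) = 2 + (-M - M**2 - M**3) = 2 - M - M**2 - M**3)
(t(716) + (-843738 + W(-1107, -666))) + l = ((2 - 1*716 - 1*716**2 - 1*716**3) + (-843738 + 3*I*sqrt(77))) - 3096961 = ((2 - 716 - 1*512656 - 1*367061696) + (-843738 + 3*I*sqrt(77))) - 3096961 = ((2 - 716 - 512656 - 367061696) + (-843738 + 3*I*sqrt(77))) - 3096961 = (-367575066 + (-843738 + 3*I*sqrt(77))) - 3096961 = (-368418804 + 3*I*sqrt(77)) - 3096961 = -371515765 + 3*I*sqrt(77)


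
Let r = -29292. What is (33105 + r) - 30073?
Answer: -26260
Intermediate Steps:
(33105 + r) - 30073 = (33105 - 29292) - 30073 = 3813 - 30073 = -26260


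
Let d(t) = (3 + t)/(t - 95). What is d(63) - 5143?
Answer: -82321/16 ≈ -5145.1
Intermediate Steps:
d(t) = (3 + t)/(-95 + t)
d(63) - 5143 = (3 + 63)/(-95 + 63) - 5143 = 66/(-32) - 5143 = -1/32*66 - 5143 = -33/16 - 5143 = -82321/16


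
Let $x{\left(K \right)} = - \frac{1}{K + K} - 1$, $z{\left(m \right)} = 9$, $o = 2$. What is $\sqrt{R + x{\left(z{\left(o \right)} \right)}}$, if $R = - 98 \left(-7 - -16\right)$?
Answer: $\frac{17 i \sqrt{110}}{6} \approx 29.716 i$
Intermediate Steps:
$R = -882$ ($R = - 98 \left(-7 + 16\right) = \left(-98\right) 9 = -882$)
$x{\left(K \right)} = -1 - \frac{1}{2 K}$ ($x{\left(K \right)} = - \frac{1}{2 K} - 1 = -1 - \frac{1}{2 K}$)
$\sqrt{R + x{\left(z{\left(o \right)} \right)}} = \sqrt{-882 + \frac{- \frac{1}{2} - 9}{9}} = \sqrt{-882 + \frac{1}{9} \left(- \frac{19}{2}\right)} = \sqrt{-882 - \frac{19}{18}} = \sqrt{- \frac{15895}{18}} = \frac{17 i \sqrt{110}}{6}$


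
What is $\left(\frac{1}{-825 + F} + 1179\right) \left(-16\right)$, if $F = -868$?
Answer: $- \frac{31936736}{1693} \approx -18864.0$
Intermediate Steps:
$\left(\frac{1}{-825 + F} + 1179\right) \left(-16\right) = \left(\frac{1}{-825 - 868} + 1179\right) \left(-16\right) = \left(\frac{1}{-1693} + 1179\right) \left(-16\right) = \left(- \frac{1}{1693} + 1179\right) \left(-16\right) = \frac{1996046}{1693} \left(-16\right) = - \frac{31936736}{1693}$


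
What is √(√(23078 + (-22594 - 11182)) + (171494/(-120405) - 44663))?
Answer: √(-647516418183645 + 14497364025*I*√10698)/120405 ≈ 0.2447 + 211.34*I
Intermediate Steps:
√(√(23078 + (-22594 - 11182)) + (171494/(-120405) - 44663)) = √(√(23078 - 33776) + (171494*(-1/120405) - 44663)) = √(√(-10698) + (-171494/120405 - 44663)) = √(I*√10698 - 5377820009/120405) = √(-5377820009/120405 + I*√10698)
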